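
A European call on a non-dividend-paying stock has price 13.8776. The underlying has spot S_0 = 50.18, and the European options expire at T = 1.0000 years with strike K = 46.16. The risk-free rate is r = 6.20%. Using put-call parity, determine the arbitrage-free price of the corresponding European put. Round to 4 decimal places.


Put-call parity: C - P = S_0 * exp(-qT) - K * exp(-rT).
S_0 * exp(-qT) = 50.1800 * 1.00000000 = 50.18000000
K * exp(-rT) = 46.1600 * 0.93988289 = 43.38499405
P = C - S*exp(-qT) + K*exp(-rT)
P = 13.8776 - 50.18000000 + 43.38499405 = 7.0826

Answer: Put price = 7.0826


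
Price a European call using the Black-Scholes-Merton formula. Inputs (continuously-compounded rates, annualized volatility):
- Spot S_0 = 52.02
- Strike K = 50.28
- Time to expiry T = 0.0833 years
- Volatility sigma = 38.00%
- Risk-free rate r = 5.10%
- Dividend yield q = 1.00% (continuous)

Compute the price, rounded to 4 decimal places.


d1 = (ln(S/K) + (r - q + 0.5*sigma^2) * T) / (sigma * sqrt(T)) = 0.39617589
d2 = d1 - sigma * sqrt(T) = 0.28650128
exp(-rT) = 0.99576071; exp(-qT) = 0.99916735
C = S_0 * exp(-qT) * N(d1) - K * exp(-rT) * N(d2)
N(d1) = 0.65401236; N(d2) = 0.61275289
C = 52.0200 * 0.99916735 * 0.65401236 - 50.2800 * 0.99576071 * 0.61275289 = 3.3148

Answer: Price = 3.3148


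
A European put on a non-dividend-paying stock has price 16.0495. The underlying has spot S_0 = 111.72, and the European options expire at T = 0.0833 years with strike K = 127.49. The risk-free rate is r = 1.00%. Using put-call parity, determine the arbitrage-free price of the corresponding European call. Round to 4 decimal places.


Answer: Call price = 0.3857

Derivation:
Put-call parity: C - P = S_0 * exp(-qT) - K * exp(-rT).
S_0 * exp(-qT) = 111.7200 * 1.00000000 = 111.72000000
K * exp(-rT) = 127.4900 * 0.99916735 = 127.38384505
C = P + S*exp(-qT) - K*exp(-rT)
C = 16.0495 + 111.72000000 - 127.38384505 = 0.3857


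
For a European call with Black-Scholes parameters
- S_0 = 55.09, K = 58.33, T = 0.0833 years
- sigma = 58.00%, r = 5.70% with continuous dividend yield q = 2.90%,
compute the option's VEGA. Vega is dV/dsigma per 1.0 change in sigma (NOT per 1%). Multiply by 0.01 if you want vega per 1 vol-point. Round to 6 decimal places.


Answer: Vega = 6.142619

Derivation:
d1 = -0.2437594698; d2 = -0.4111575582
phi(d1) = 0.3872643002; exp(-qT) = 0.9975872155; exp(-rT) = 0.9952631544
Vega = S * exp(-qT) * phi(d1) * sqrt(T) = 55.0900 * 0.9975872155 * 0.3872643002 * 0.2886173938 = 6.142619


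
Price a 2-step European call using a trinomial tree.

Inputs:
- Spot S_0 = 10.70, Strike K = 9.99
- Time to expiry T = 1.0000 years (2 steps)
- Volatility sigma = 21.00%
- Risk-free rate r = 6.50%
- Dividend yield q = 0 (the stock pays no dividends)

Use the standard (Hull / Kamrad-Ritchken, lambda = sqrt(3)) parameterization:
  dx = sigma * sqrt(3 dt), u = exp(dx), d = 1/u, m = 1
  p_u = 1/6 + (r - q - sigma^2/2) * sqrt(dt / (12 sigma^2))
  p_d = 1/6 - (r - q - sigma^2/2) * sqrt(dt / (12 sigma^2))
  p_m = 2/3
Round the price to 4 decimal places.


Answer: Price = V(0,0) = 1.6543

Derivation:
dt = T/N = 0.500000; dx = sigma*sqrt(3*dt) = 0.257196
u = exp(dx) = 1.293299; d = 1/u = 0.773216
p_u = 0.208415, p_m = 0.666667, p_d = 0.124918
Discount per step: exp(-r*dt) = 0.968022
Stock lattice S(k, j) with j the centered position index:
  k=0: S(0,+0) = 10.7000
  k=1: S(1,-1) = 8.2734; S(1,+0) = 10.7000; S(1,+1) = 13.8383
  k=2: S(2,-2) = 6.3971; S(2,-1) = 8.2734; S(2,+0) = 10.7000; S(2,+1) = 13.8383; S(2,+2) = 17.8971
Terminal payoffs V(N, j) = max(S_T - K, 0):
  V(2,-2) = 0.000000; V(2,-1) = 0.000000; V(2,+0) = 0.710000; V(2,+1) = 3.848301; V(2,+2) = 7.907062
Backward induction: V(k, j) = exp(-r*dt) * [p_u * V(k+1, j+1) + p_m * V(k+1, j) + p_d * V(k+1, j-1)]
  V(1,-1) = exp(-r*dt) * [p_u*0.710000 + p_m*0.000000 + p_d*0.000000] = 0.143243
  V(1,+0) = exp(-r*dt) * [p_u*3.848301 + p_m*0.710000 + p_d*0.000000] = 1.234593
  V(1,+1) = exp(-r*dt) * [p_u*7.907062 + p_m*3.848301 + p_d*0.710000] = 4.164603
  V(0,+0) = exp(-r*dt) * [p_u*4.164603 + p_m*1.234593 + p_d*0.143243] = 1.654274


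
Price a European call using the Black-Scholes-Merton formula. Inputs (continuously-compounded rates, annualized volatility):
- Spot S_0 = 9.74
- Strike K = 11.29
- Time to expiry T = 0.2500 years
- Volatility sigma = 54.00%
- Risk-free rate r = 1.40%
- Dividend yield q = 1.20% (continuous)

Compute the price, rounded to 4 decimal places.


d1 = (ln(S/K) + (r - q + 0.5*sigma^2) * T) / (sigma * sqrt(T)) = -0.41009726
d2 = d1 - sigma * sqrt(T) = -0.68009726
exp(-rT) = 0.99650612; exp(-qT) = 0.99700450
C = S_0 * exp(-qT) * N(d1) - K * exp(-rT) * N(d2)
N(d1) = 0.34086730; N(d2) = 0.24822144
C = 9.7400 * 0.99700450 * 0.34086730 - 11.2900 * 0.99650612 * 0.24822144 = 0.5175

Answer: Price = 0.5175


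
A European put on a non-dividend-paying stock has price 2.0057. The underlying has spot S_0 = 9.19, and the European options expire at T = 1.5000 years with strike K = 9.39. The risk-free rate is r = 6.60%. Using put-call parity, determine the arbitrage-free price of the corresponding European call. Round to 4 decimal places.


Answer: Call price = 2.6908

Derivation:
Put-call parity: C - P = S_0 * exp(-qT) - K * exp(-rT).
S_0 * exp(-qT) = 9.1900 * 1.00000000 = 9.19000000
K * exp(-rT) = 9.3900 * 0.90574271 = 8.50492403
C = P + S*exp(-qT) - K*exp(-rT)
C = 2.0057 + 9.19000000 - 8.50492403 = 2.6908


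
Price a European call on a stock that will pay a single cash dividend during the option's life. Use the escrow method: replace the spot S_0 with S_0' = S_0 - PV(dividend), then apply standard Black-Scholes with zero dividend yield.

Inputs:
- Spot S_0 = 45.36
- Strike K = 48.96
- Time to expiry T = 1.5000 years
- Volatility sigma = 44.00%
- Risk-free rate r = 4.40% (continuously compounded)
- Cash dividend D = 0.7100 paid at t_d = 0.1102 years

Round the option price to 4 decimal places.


Answer: Price = 9.0314

Derivation:
PV(D) = D * exp(-r * t_d) = 0.7100 * 0.99516294 = 0.70656568
S_0' = S_0 - PV(D) = 45.3600 - 0.70656568 = 44.65343432
d1 = (ln(S_0'/K) + (r + sigma^2/2)*T) / (sigma*sqrt(T)) = 0.22106196
d2 = d1 - sigma*sqrt(T) = -0.31782578
exp(-rT) = 0.93613086
N(d1) = 0.58747791; N(d2) = 0.37530855
C = S_0' * N(d1) - K * exp(-rT) * N(d2) = 44.65343432 * 0.58747791 - 48.9600 * 0.93613086 * 0.37530855 = 9.0314


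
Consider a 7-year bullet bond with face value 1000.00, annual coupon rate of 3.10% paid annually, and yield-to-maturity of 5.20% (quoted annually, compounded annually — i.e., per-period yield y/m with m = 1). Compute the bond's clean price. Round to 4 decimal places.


Coupon per period c = face * coupon_rate / m = 31.000000
Periods per year m = 1; per-period yield y/m = 0.052000
Number of cashflows N = 7
Cashflows (t years, CF_t, discount factor 1/(1+y/m)^(m*t), PV):
  t = 1.0000: CF_t = 31.000000, DF = 0.950570, PV = 29.467681
  t = 2.0000: CF_t = 31.000000, DF = 0.903584, PV = 28.011103
  t = 3.0000: CF_t = 31.000000, DF = 0.858920, PV = 26.626524
  t = 4.0000: CF_t = 31.000000, DF = 0.816464, PV = 25.310384
  t = 5.0000: CF_t = 31.000000, DF = 0.776106, PV = 24.059300
  t = 6.0000: CF_t = 31.000000, DF = 0.737744, PV = 22.870057
  t = 7.0000: CF_t = 1031.000000, DF = 0.701277, PV = 723.016963
Price P = sum_t PV_t = 879.362013

Answer: Price = 879.3620


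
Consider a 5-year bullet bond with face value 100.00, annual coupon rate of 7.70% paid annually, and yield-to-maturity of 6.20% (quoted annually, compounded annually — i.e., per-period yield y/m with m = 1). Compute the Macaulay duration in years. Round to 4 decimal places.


Coupon per period c = face * coupon_rate / m = 7.700000
Periods per year m = 1; per-period yield y/m = 0.062000
Number of cashflows N = 5
Cashflows (t years, CF_t, discount factor 1/(1+y/m)^(m*t), PV):
  t = 1.0000: CF_t = 7.700000, DF = 0.941620, PV = 7.250471
  t = 2.0000: CF_t = 7.700000, DF = 0.886647, PV = 6.827185
  t = 3.0000: CF_t = 7.700000, DF = 0.834885, PV = 6.428611
  t = 4.0000: CF_t = 7.700000, DF = 0.786144, PV = 6.053306
  t = 5.0000: CF_t = 107.700000, DF = 0.740248, PV = 79.724741
Price P = sum_t PV_t = 106.284315
Macaulay numerator sum_t t * PV_t:
  t * PV_t at t = 1.0000: 7.250471
  t * PV_t at t = 2.0000: 13.654371
  t * PV_t at t = 3.0000: 19.285834
  t * PV_t at t = 4.0000: 24.213226
  t * PV_t at t = 5.0000: 398.623707
Macaulay duration D = (sum_t t * PV_t) / P = 463.027609 / 106.284315 = 4.356500

Answer: Macaulay duration = 4.3565 years


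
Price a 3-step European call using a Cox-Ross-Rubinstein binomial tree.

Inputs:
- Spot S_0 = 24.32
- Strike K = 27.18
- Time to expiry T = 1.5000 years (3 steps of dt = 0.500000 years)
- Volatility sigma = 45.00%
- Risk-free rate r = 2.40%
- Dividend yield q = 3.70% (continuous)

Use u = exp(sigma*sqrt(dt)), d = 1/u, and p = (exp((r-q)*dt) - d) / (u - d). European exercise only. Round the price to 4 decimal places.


Answer: Price = V(0,0) = 4.2130

Derivation:
dt = T/N = 0.500000
u = exp(sigma*sqrt(dt)) = 1.374648; d = 1/u = 0.727459
p = (exp((r-q)*dt) - d) / (u - d) = 0.411104
Discount per step: exp(-r*dt) = 0.988072
Stock lattice S(k, i) with i counting down-moves:
  k=0: S(0,0) = 24.3200
  k=1: S(1,0) = 33.4315; S(1,1) = 17.6918
  k=2: S(2,0) = 45.9565; S(2,1) = 24.3200; S(2,2) = 12.8701
  k=3: S(3,0) = 63.1740; S(3,1) = 33.4315; S(3,2) = 17.6918; S(3,3) = 9.3624
Terminal payoffs V(N, i) = max(S_T - K, 0):
  V(3,0) = 35.994024; V(3,1) = 6.251451; V(3,2) = 0.000000; V(3,3) = 0.000000
Backward induction: V(k, i) = exp(-r*dt) * [p * V(k+1, i) + (1-p) * V(k+1, i+1)].
  V(2,0) = exp(-r*dt) * [p*35.994024 + (1-p)*6.251451] = 18.258325
  V(2,1) = exp(-r*dt) * [p*6.251451 + (1-p)*0.000000] = 2.539342
  V(2,2) = exp(-r*dt) * [p*0.000000 + (1-p)*0.000000] = 0.000000
  V(1,0) = exp(-r*dt) * [p*18.258325 + (1-p)*2.539342] = 8.894108
  V(1,1) = exp(-r*dt) * [p*2.539342 + (1-p)*0.000000] = 1.031481
  V(0,0) = exp(-r*dt) * [p*8.894108 + (1-p)*1.031481] = 4.212979


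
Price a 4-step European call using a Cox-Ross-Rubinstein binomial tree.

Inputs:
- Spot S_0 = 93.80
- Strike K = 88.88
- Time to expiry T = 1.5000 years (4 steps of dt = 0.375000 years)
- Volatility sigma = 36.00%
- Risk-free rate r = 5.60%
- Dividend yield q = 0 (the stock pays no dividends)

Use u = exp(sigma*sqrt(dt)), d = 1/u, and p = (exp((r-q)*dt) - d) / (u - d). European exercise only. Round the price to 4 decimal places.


dt = T/N = 0.375000
u = exp(sigma*sqrt(dt)) = 1.246643; d = 1/u = 0.802154
p = (exp((r-q)*dt) - d) / (u - d) = 0.492854
Discount per step: exp(-r*dt) = 0.979219
Stock lattice S(k, i) with i counting down-moves:
  k=0: S(0,0) = 93.8000
  k=1: S(1,0) = 116.9351; S(1,1) = 75.2421
  k=2: S(2,0) = 145.7763; S(2,1) = 93.8000; S(2,2) = 60.3558
  k=3: S(3,0) = 181.7309; S(3,1) = 116.9351; S(3,2) = 75.2421; S(3,3) = 48.4147
  k=4: S(4,0) = 226.5535; S(4,1) = 145.7763; S(4,2) = 93.8000; S(4,3) = 60.3558; S(4,4) = 38.8360
Terminal payoffs V(N, i) = max(S_T - K, 0):
  V(4,0) = 137.673510; V(4,1) = 56.896264; V(4,2) = 4.920000; V(4,3) = 0.000000; V(4,4) = 0.000000
Backward induction: V(k, i) = exp(-r*dt) * [p * V(k+1, i) + (1-p) * V(k+1, i+1)].
  V(3,0) = exp(-r*dt) * [p*137.673510 + (1-p)*56.896264] = 94.697930
  V(3,1) = exp(-r*dt) * [p*56.896264 + (1-p)*4.920000] = 29.902101
  V(3,2) = exp(-r*dt) * [p*4.920000 + (1-p)*0.000000] = 2.374449
  V(3,3) = exp(-r*dt) * [p*0.000000 + (1-p)*0.000000] = 0.000000
  V(2,0) = exp(-r*dt) * [p*94.697930 + (1-p)*29.902101] = 60.551918
  V(2,1) = exp(-r*dt) * [p*29.902101 + (1-p)*2.374449] = 15.610267
  V(2,2) = exp(-r*dt) * [p*2.374449 + (1-p)*0.000000] = 1.145936
  V(1,0) = exp(-r*dt) * [p*60.551918 + (1-p)*15.610267] = 36.975228
  V(1,1) = exp(-r*dt) * [p*15.610267 + (1-p)*1.145936] = 8.102775
  V(0,0) = exp(-r*dt) * [p*36.975228 + (1-p)*8.102775] = 21.868570

Answer: Price = V(0,0) = 21.8686


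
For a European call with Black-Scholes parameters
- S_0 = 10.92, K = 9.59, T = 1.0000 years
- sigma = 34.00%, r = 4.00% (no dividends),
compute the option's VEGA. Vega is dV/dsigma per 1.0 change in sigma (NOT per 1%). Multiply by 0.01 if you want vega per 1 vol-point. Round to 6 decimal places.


Answer: Vega = 3.481466

Derivation:
d1 = 0.6696325924; d2 = 0.3296325924
phi(d1) = 0.3188155879; exp(-qT) = 1.0000000000; exp(-rT) = 0.9607894392
Vega = S * exp(-qT) * phi(d1) * sqrt(T) = 10.9200 * 1.0000000000 * 0.3188155879 * 1.0000000000 = 3.481466


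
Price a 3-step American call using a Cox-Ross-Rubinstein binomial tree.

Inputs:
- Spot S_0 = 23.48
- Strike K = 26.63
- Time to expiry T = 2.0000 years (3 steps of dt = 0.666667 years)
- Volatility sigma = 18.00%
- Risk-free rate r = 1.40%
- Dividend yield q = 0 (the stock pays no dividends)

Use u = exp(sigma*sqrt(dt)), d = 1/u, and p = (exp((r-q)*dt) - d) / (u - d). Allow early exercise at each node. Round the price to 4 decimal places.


Answer: Price = V(0,0) = 1.3686

Derivation:
dt = T/N = 0.666667
u = exp(sigma*sqrt(dt)) = 1.158319; d = 1/u = 0.863320
p = (exp((r-q)*dt) - d) / (u - d) = 0.495110
Discount per step: exp(-r*dt) = 0.990710
Stock lattice S(k, i) with i counting down-moves:
  k=0: S(0,0) = 23.4800
  k=1: S(1,0) = 27.1973; S(1,1) = 20.2708
  k=2: S(2,0) = 31.5032; S(2,1) = 23.4800; S(2,2) = 17.5002
  k=3: S(3,0) = 36.4907; S(3,1) = 27.1973; S(3,2) = 20.2708; S(3,3) = 15.1082
Terminal payoffs V(N, i) = max(S_T - K, 0):
  V(3,0) = 9.860690; V(3,1) = 0.567318; V(3,2) = 0.000000; V(3,3) = 0.000000
Backward induction: V(k, i) = exp(-r*dt) * [p * V(k+1, i) + (1-p) * V(k+1, i+1)]; then take max(V_cont, immediate exercise) for American.
  V(2,0) = exp(-r*dt) * [p*9.860690 + (1-p)*0.567318] = 5.120547; exercise = 4.873157; V(2,0) = max -> 5.120547
  V(2,1) = exp(-r*dt) * [p*0.567318 + (1-p)*0.000000] = 0.278276; exercise = 0.000000; V(2,1) = max -> 0.278276
  V(2,2) = exp(-r*dt) * [p*0.000000 + (1-p)*0.000000] = 0.000000; exercise = 0.000000; V(2,2) = max -> 0.000000
  V(1,0) = exp(-r*dt) * [p*5.120547 + (1-p)*0.278276] = 2.650877; exercise = 0.567318; V(1,0) = max -> 2.650877
  V(1,1) = exp(-r*dt) * [p*0.278276 + (1-p)*0.000000] = 0.136497; exercise = 0.000000; V(1,1) = max -> 0.136497
  V(0,0) = exp(-r*dt) * [p*2.650877 + (1-p)*0.136497] = 1.368560; exercise = 0.000000; V(0,0) = max -> 1.368560


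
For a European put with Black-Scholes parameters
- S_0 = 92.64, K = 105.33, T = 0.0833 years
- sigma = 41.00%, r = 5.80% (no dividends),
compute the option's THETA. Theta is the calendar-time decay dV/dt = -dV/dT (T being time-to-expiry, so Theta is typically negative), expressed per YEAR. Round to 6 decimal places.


Answer: Theta = -10.903323

Derivation:
d1 = -0.9848847790; d2 = -1.1032179105
phi(d1) = 0.2456278859; exp(-qT) = 1.0000000000; exp(-rT) = 0.9951802524
Theta = -S*exp(-qT)*phi(d1)*sigma/(2*sqrt(T)) + r*K*exp(-rT)*N(-d2) - q*S*exp(-qT)*N(-d1)
N(-d1) = 0.8376596646; N(-d2) = 0.8650337274; sqrt(T) = 0.2886173938
Term 1 = -92.6400 * 1.0000000000 * 0.2456278859 * 0.4100 / (2 * 0.2886173938) = -16.1624642413
Term 2 = 0.0580 * 105.3300 * 0.9951802524 * 0.8650337274 = 5.2591416487
Term 3 = 0 (no dividend yield, q = 0)
Theta = -16.1624642413 + (5.2591416487) + (0.0000000000) = -10.903323


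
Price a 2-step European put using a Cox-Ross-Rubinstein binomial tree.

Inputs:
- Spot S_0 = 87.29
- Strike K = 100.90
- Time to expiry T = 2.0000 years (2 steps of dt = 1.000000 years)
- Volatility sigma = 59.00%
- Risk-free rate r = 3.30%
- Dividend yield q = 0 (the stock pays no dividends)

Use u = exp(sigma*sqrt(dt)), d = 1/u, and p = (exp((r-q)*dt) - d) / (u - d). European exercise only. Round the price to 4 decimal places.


Answer: Price = V(0,0) = 32.3825

Derivation:
dt = T/N = 1.000000
u = exp(sigma*sqrt(dt)) = 1.803988; d = 1/u = 0.554327
p = (exp((r-q)*dt) - d) / (u - d) = 0.383483
Discount per step: exp(-r*dt) = 0.967539
Stock lattice S(k, i) with i counting down-moves:
  k=0: S(0,0) = 87.2900
  k=1: S(1,0) = 157.4701; S(1,1) = 48.3872
  k=2: S(2,0) = 284.0743; S(2,1) = 87.2900; S(2,2) = 26.8224
Terminal payoffs V(N, i) = max(K - S_T, 0):
  V(2,0) = 0.000000; V(2,1) = 13.610000; V(2,2) = 74.077639
Backward induction: V(k, i) = exp(-r*dt) * [p * V(k+1, i) + (1-p) * V(k+1, i+1)].
  V(1,0) = exp(-r*dt) * [p*0.000000 + (1-p)*13.610000] = 8.118425
  V(1,1) = exp(-r*dt) * [p*13.610000 + (1-p)*74.077639] = 49.237412
  V(0,0) = exp(-r*dt) * [p*8.118425 + (1-p)*49.237412] = 32.382545


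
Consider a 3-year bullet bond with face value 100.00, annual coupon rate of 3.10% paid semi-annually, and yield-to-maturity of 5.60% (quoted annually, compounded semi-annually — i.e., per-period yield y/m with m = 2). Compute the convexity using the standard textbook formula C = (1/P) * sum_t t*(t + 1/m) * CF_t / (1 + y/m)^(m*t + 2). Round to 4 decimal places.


Coupon per period c = face * coupon_rate / m = 1.550000
Periods per year m = 2; per-period yield y/m = 0.028000
Number of cashflows N = 6
Cashflows (t years, CF_t, discount factor 1/(1+y/m)^(m*t), PV):
  t = 0.5000: CF_t = 1.550000, DF = 0.972763, PV = 1.507782
  t = 1.0000: CF_t = 1.550000, DF = 0.946267, PV = 1.466714
  t = 1.5000: CF_t = 1.550000, DF = 0.920493, PV = 1.426765
  t = 2.0000: CF_t = 1.550000, DF = 0.895422, PV = 1.387903
  t = 2.5000: CF_t = 1.550000, DF = 0.871033, PV = 1.350101
  t = 3.0000: CF_t = 101.550000, DF = 0.847308, PV = 86.044128
Price P = sum_t PV_t = 93.183393
Convexity numerator sum_t t*(t + 1/m) * CF_t / (1+y/m)^(m*t + 2):
  t = 0.5000: term = 0.713382
  t = 1.0000: term = 2.081855
  t = 1.5000: term = 4.050302
  t = 2.0000: term = 6.566637
  t = 2.5000: term = 9.581669
  t = 3.0000: term = 854.917702
Convexity = (1/P) * sum = 877.911547 / 93.183393 = 9.421331

Answer: Convexity = 9.4213


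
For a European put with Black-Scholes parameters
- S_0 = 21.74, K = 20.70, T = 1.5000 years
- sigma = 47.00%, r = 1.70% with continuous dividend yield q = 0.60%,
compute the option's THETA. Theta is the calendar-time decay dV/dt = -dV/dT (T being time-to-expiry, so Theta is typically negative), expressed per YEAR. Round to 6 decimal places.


Answer: Theta = -1.370693

Derivation:
d1 = 0.4016384578; d2 = -0.1739916318
phi(d1) = 0.3680283674; exp(-qT) = 0.9910403788; exp(-rT) = 0.9748223790
Theta = -S*exp(-qT)*phi(d1)*sigma/(2*sqrt(T)) + r*K*exp(-rT)*N(-d2) - q*S*exp(-qT)*N(-d1)
N(-d1) = 0.3439750613; N(-d2) = 0.5690639806; sqrt(T) = 1.2247448714
Term 1 = -21.7400 * 0.9910403788 * 0.3680283674 * 0.4700 / (2 * 1.2247448714) = -1.5214385540
Term 2 = 0.0170 * 20.7000 * 0.9748223790 * 0.5690639806 = 0.1952117052
Term 3 = -0.0060 * 21.7400 * 0.9910403788 * 0.3439750613 = -0.0444661058
Theta = -1.5214385540 + (0.1952117052) + (-0.0444661058) = -1.370693


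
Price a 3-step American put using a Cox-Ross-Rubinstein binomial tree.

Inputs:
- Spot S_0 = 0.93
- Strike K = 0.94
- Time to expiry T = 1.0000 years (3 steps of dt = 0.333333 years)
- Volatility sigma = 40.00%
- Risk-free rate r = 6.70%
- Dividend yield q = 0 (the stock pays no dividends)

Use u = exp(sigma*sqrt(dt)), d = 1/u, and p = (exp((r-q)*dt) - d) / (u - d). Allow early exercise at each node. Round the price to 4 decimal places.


Answer: Price = V(0,0) = 0.1357

Derivation:
dt = T/N = 0.333333
u = exp(sigma*sqrt(dt)) = 1.259784; d = 1/u = 0.793787
p = (exp((r-q)*dt) - d) / (u - d) = 0.490985
Discount per step: exp(-r*dt) = 0.977914
Stock lattice S(k, i) with i counting down-moves:
  k=0: S(0,0) = 0.9300
  k=1: S(1,0) = 1.1716; S(1,1) = 0.7382
  k=2: S(2,0) = 1.4760; S(2,1) = 0.9300; S(2,2) = 0.5860
  k=3: S(3,0) = 1.8594; S(3,1) = 1.1716; S(3,2) = 0.7382; S(3,3) = 0.4652
Terminal payoffs V(N, i) = max(K - S_T, 0):
  V(3,0) = 0.000000; V(3,1) = 0.000000; V(3,2) = 0.201778; V(3,3) = 0.474848
Backward induction: V(k, i) = exp(-r*dt) * [p * V(k+1, i) + (1-p) * V(k+1, i+1)]; then take max(V_cont, immediate exercise) for American.
  V(2,0) = exp(-r*dt) * [p*0.000000 + (1-p)*0.000000] = 0.000000; exercise = 0.000000; V(2,0) = max -> 0.000000
  V(2,1) = exp(-r*dt) * [p*0.000000 + (1-p)*0.201778] = 0.100440; exercise = 0.010000; V(2,1) = max -> 0.100440
  V(2,2) = exp(-r*dt) * [p*0.201778 + (1-p)*0.474848] = 0.333248; exercise = 0.354009; V(2,2) = max -> 0.354009
  V(1,0) = exp(-r*dt) * [p*0.000000 + (1-p)*0.100440] = 0.049996; exercise = 0.000000; V(1,0) = max -> 0.049996
  V(1,1) = exp(-r*dt) * [p*0.100440 + (1-p)*0.354009] = 0.224441; exercise = 0.201778; V(1,1) = max -> 0.224441
  V(0,0) = exp(-r*dt) * [p*0.049996 + (1-p)*0.224441] = 0.135726; exercise = 0.010000; V(0,0) = max -> 0.135726


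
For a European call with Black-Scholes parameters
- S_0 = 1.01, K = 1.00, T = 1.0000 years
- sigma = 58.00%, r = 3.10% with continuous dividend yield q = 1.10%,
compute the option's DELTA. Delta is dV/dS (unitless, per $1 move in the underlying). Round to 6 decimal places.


d1 = 0.3416385015; d2 = -0.2383614985
phi(d1) = 0.3763269498; exp(-qT) = 0.9890602788; exp(-rT) = 0.9694755731
N(d1) = 0.6336885206
Delta = exp(-qT) * N(d1) = 0.9890602788 * 0.6336885206 = 0.626756

Answer: Delta = 0.626756


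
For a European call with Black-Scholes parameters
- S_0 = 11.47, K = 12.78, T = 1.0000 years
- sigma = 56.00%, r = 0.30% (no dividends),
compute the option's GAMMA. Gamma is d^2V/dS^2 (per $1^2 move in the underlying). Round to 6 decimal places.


Answer: Gamma = 0.061846

Derivation:
d1 = 0.0922383611; d2 = -0.4677616389
phi(d1) = 0.3972488014; exp(-qT) = 1.0000000000; exp(-rT) = 0.9970044955
Gamma = exp(-qT) * phi(d1) / (S * sigma * sqrt(T)) = 1.0000000000 * 0.3972488014 / (11.4700 * 0.5600 * 1.0000000000) = 0.061846


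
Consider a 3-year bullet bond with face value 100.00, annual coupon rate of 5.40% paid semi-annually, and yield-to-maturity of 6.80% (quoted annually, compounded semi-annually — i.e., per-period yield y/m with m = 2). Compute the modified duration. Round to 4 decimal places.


Answer: Modified duration = 2.7130

Derivation:
Coupon per period c = face * coupon_rate / m = 2.700000
Periods per year m = 2; per-period yield y/m = 0.034000
Number of cashflows N = 6
Cashflows (t years, CF_t, discount factor 1/(1+y/m)^(m*t), PV):
  t = 0.5000: CF_t = 2.700000, DF = 0.967118, PV = 2.611219
  t = 1.0000: CF_t = 2.700000, DF = 0.935317, PV = 2.525356
  t = 1.5000: CF_t = 2.700000, DF = 0.904562, PV = 2.442318
  t = 2.0000: CF_t = 2.700000, DF = 0.874818, PV = 2.362009
  t = 2.5000: CF_t = 2.700000, DF = 0.846052, PV = 2.284342
  t = 3.0000: CF_t = 102.700000, DF = 0.818233, PV = 84.032486
Price P = sum_t PV_t = 96.257730
First compute Macaulay numerator sum_t t * PV_t:
  t * PV_t at t = 0.5000: 1.305609
  t * PV_t at t = 1.0000: 2.525356
  t * PV_t at t = 1.5000: 3.663476
  t * PV_t at t = 2.0000: 4.724019
  t * PV_t at t = 2.5000: 5.710854
  t * PV_t at t = 3.0000: 252.097458
Macaulay duration D = 270.026773 / 96.257730 = 2.805248
Modified duration = D / (1 + y/m) = 2.805248 / (1 + 0.034000) = 2.713005


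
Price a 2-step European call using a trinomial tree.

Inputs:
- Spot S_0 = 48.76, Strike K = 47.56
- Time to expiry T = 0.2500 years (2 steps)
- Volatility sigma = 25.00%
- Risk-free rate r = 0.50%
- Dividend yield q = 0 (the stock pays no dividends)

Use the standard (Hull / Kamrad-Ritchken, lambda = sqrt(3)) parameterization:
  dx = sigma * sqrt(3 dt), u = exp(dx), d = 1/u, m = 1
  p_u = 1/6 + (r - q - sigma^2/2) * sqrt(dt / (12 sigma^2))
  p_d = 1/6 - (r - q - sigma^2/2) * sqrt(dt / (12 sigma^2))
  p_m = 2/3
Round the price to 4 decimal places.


dt = T/N = 0.125000; dx = sigma*sqrt(3*dt) = 0.153093
u = exp(dx) = 1.165433; d = 1/u = 0.858050
p_u = 0.155950, p_m = 0.666667, p_d = 0.177383
Discount per step: exp(-r*dt) = 0.999375
Stock lattice S(k, j) with j the centered position index:
  k=0: S(0,+0) = 48.7600
  k=1: S(1,-1) = 41.8385; S(1,+0) = 48.7600; S(1,+1) = 56.8265
  k=2: S(2,-2) = 35.8995; S(2,-1) = 41.8385; S(2,+0) = 48.7600; S(2,+1) = 56.8265; S(2,+2) = 66.2275
Terminal payoffs V(N, j) = max(S_T - K, 0):
  V(2,-2) = 0.000000; V(2,-1) = 0.000000; V(2,+0) = 1.200000; V(2,+1) = 9.266537; V(2,+2) = 18.667549
Backward induction: V(k, j) = exp(-r*dt) * [p_u * V(k+1, j+1) + p_m * V(k+1, j) + p_d * V(k+1, j-1)]
  V(1,-1) = exp(-r*dt) * [p_u*1.200000 + p_m*0.000000 + p_d*0.000000] = 0.187023
  V(1,+0) = exp(-r*dt) * [p_u*9.266537 + p_m*1.200000 + p_d*0.000000] = 2.243715
  V(1,+1) = exp(-r*dt) * [p_u*18.667549 + p_m*9.266537 + p_d*1.200000] = 9.295946
  V(0,+0) = exp(-r*dt) * [p_u*9.295946 + p_m*2.243715 + p_d*0.187023] = 2.976828

Answer: Price = V(0,0) = 2.9768


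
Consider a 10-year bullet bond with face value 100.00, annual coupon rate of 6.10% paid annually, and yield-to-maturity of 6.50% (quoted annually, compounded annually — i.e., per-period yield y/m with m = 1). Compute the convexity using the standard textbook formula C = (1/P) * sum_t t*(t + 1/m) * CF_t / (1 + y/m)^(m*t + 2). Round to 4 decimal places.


Answer: Convexity = 68.2858

Derivation:
Coupon per period c = face * coupon_rate / m = 6.100000
Periods per year m = 1; per-period yield y/m = 0.065000
Number of cashflows N = 10
Cashflows (t years, CF_t, discount factor 1/(1+y/m)^(m*t), PV):
  t = 1.0000: CF_t = 6.100000, DF = 0.938967, PV = 5.727700
  t = 2.0000: CF_t = 6.100000, DF = 0.881659, PV = 5.378122
  t = 3.0000: CF_t = 6.100000, DF = 0.827849, PV = 5.049879
  t = 4.0000: CF_t = 6.100000, DF = 0.777323, PV = 4.741671
  t = 5.0000: CF_t = 6.100000, DF = 0.729881, PV = 4.452273
  t = 6.0000: CF_t = 6.100000, DF = 0.685334, PV = 4.180538
  t = 7.0000: CF_t = 6.100000, DF = 0.643506, PV = 3.925388
  t = 8.0000: CF_t = 6.100000, DF = 0.604231, PV = 3.685810
  t = 9.0000: CF_t = 6.100000, DF = 0.567353, PV = 3.460855
  t = 10.0000: CF_t = 106.100000, DF = 0.532726, PV = 56.522232
Price P = sum_t PV_t = 97.124468
Convexity numerator sum_t t*(t + 1/m) * CF_t / (1+y/m)^(m*t + 2):
  t = 1.0000: term = 10.099759
  t = 2.0000: term = 28.450025
  t = 3.0000: term = 53.427277
  t = 4.0000: term = 83.610762
  t = 5.0000: term = 117.761637
  t = 6.0000: term = 154.804030
  t = 7.0000: term = 193.807863
  t = 8.0000: term = 233.973275
  t = 9.0000: term = 274.616520
  t = 10.0000: term = 5481.668594
Convexity = (1/P) * sum = 6632.219742 / 97.124468 = 68.285777


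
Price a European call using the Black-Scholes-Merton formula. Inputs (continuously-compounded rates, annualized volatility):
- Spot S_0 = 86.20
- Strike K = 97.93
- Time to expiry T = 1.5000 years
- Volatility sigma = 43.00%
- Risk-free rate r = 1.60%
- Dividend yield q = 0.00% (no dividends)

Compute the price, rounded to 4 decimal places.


Answer: Price = 14.5318

Derivation:
d1 = (ln(S/K) + (r - q + 0.5*sigma^2) * T) / (sigma * sqrt(T)) = 0.06663417
d2 = d1 - sigma * sqrt(T) = -0.46000612
exp(-rT) = 0.97628571; exp(-qT) = 1.00000000
C = S_0 * exp(-qT) * N(d1) - K * exp(-rT) * N(d2)
N(d1) = 0.52656353; N(d2) = 0.32275591
C = 86.2000 * 1.00000000 * 0.52656353 - 97.9300 * 0.97628571 * 0.32275591 = 14.5318


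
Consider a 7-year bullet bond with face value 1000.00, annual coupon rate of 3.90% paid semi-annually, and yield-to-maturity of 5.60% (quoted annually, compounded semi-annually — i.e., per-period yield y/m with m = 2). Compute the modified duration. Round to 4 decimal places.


Coupon per period c = face * coupon_rate / m = 19.500000
Periods per year m = 2; per-period yield y/m = 0.028000
Number of cashflows N = 14
Cashflows (t years, CF_t, discount factor 1/(1+y/m)^(m*t), PV):
  t = 0.5000: CF_t = 19.500000, DF = 0.972763, PV = 18.968872
  t = 1.0000: CF_t = 19.500000, DF = 0.946267, PV = 18.452210
  t = 1.5000: CF_t = 19.500000, DF = 0.920493, PV = 17.949620
  t = 2.0000: CF_t = 19.500000, DF = 0.895422, PV = 17.460720
  t = 2.5000: CF_t = 19.500000, DF = 0.871033, PV = 16.985136
  t = 3.0000: CF_t = 19.500000, DF = 0.847308, PV = 16.522506
  t = 3.5000: CF_t = 19.500000, DF = 0.824230, PV = 16.072477
  t = 4.0000: CF_t = 19.500000, DF = 0.801780, PV = 15.634705
  t = 4.5000: CF_t = 19.500000, DF = 0.779941, PV = 15.208857
  t = 5.0000: CF_t = 19.500000, DF = 0.758698, PV = 14.794608
  t = 5.5000: CF_t = 19.500000, DF = 0.738033, PV = 14.391642
  t = 6.0000: CF_t = 19.500000, DF = 0.717931, PV = 13.999652
  t = 6.5000: CF_t = 19.500000, DF = 0.698376, PV = 13.618338
  t = 7.0000: CF_t = 1019.500000, DF = 0.679354, PV = 692.601814
Price P = sum_t PV_t = 902.661158
First compute Macaulay numerator sum_t t * PV_t:
  t * PV_t at t = 0.5000: 9.484436
  t * PV_t at t = 1.0000: 18.452210
  t * PV_t at t = 1.5000: 26.924431
  t * PV_t at t = 2.0000: 34.921440
  t * PV_t at t = 2.5000: 42.462841
  t * PV_t at t = 3.0000: 49.567519
  t * PV_t at t = 3.5000: 56.253669
  t * PV_t at t = 4.0000: 62.538820
  t * PV_t at t = 4.5000: 68.439857
  t * PV_t at t = 5.0000: 73.973040
  t * PV_t at t = 5.5000: 79.154032
  t * PV_t at t = 6.0000: 83.997911
  t * PV_t at t = 6.5000: 88.519199
  t * PV_t at t = 7.0000: 4848.212700
Macaulay duration D = 5542.902105 / 902.661158 = 6.140623
Modified duration = D / (1 + y/m) = 6.140623 / (1 + 0.028000) = 5.973369

Answer: Modified duration = 5.9734


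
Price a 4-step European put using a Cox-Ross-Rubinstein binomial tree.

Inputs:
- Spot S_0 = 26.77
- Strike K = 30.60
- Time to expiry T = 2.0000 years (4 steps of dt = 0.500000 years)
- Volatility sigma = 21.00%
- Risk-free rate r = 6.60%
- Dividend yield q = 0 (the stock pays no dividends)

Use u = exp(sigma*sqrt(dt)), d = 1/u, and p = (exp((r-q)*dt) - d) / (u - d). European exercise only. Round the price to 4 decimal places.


Answer: Price = V(0,0) = 3.3045

Derivation:
dt = T/N = 0.500000
u = exp(sigma*sqrt(dt)) = 1.160084; d = 1/u = 0.862007
p = (exp((r-q)*dt) - d) / (u - d) = 0.575501
Discount per step: exp(-r*dt) = 0.967539
Stock lattice S(k, i) with i counting down-moves:
  k=0: S(0,0) = 26.7700
  k=1: S(1,0) = 31.0554; S(1,1) = 23.0759
  k=2: S(2,0) = 36.0269; S(2,1) = 26.7700; S(2,2) = 19.8916
  k=3: S(3,0) = 41.7943; S(3,1) = 31.0554; S(3,2) = 23.0759; S(3,3) = 17.1467
  k=4: S(4,0) = 48.4849; S(4,1) = 36.0269; S(4,2) = 26.7700; S(4,3) = 19.8916; S(4,4) = 14.7806
Terminal payoffs V(N, i) = max(K - S_T, 0):
  V(4,0) = 0.000000; V(4,1) = 0.000000; V(4,2) = 3.830000; V(4,3) = 10.708410; V(4,4) = 15.819449
Backward induction: V(k, i) = exp(-r*dt) * [p * V(k+1, i) + (1-p) * V(k+1, i+1)].
  V(3,0) = exp(-r*dt) * [p*0.000000 + (1-p)*0.000000] = 0.000000
  V(3,1) = exp(-r*dt) * [p*0.000000 + (1-p)*3.830000] = 1.573053
  V(3,2) = exp(-r*dt) * [p*3.830000 + (1-p)*10.708410] = 6.530765
  V(3,3) = exp(-r*dt) * [p*10.708410 + (1-p)*15.819449] = 12.460000
  V(2,0) = exp(-r*dt) * [p*0.000000 + (1-p)*1.573053] = 0.646082
  V(2,1) = exp(-r*dt) * [p*1.573053 + (1-p)*6.530765] = 3.558215
  V(2,2) = exp(-r*dt) * [p*6.530765 + (1-p)*12.460000] = 8.754015
  V(1,0) = exp(-r*dt) * [p*0.646082 + (1-p)*3.558215] = 1.821177
  V(1,1) = exp(-r*dt) * [p*3.558215 + (1-p)*8.754015] = 5.576723
  V(0,0) = exp(-r*dt) * [p*1.821177 + (1-p)*5.576723] = 3.304532


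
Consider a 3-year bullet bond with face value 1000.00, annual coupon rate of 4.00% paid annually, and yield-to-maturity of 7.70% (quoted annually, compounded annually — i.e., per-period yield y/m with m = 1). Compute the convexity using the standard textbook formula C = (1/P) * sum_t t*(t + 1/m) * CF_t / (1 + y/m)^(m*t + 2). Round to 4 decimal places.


Coupon per period c = face * coupon_rate / m = 40.000000
Periods per year m = 1; per-period yield y/m = 0.077000
Number of cashflows N = 3
Cashflows (t years, CF_t, discount factor 1/(1+y/m)^(m*t), PV):
  t = 1.0000: CF_t = 40.000000, DF = 0.928505, PV = 37.140204
  t = 2.0000: CF_t = 40.000000, DF = 0.862122, PV = 34.484869
  t = 3.0000: CF_t = 1040.000000, DF = 0.800484, PV = 832.503809
Price P = sum_t PV_t = 904.128883
Convexity numerator sum_t t*(t + 1/m) * CF_t / (1+y/m)^(m*t + 2):
  t = 1.0000: term = 64.038755
  t = 2.0000: term = 178.380932
  t = 3.0000: term = 8612.635525
Convexity = (1/P) * sum = 8855.055212 / 904.128883 = 9.794019

Answer: Convexity = 9.7940


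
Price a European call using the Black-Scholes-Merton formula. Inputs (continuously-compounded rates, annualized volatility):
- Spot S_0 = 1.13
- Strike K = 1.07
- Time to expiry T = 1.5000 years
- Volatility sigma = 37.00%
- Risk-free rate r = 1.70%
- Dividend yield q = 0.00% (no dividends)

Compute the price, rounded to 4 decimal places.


d1 = (ln(S/K) + (r - q + 0.5*sigma^2) * T) / (sigma * sqrt(T)) = 0.40324777
d2 = d1 - sigma * sqrt(T) = -0.04990784
exp(-rT) = 0.97482238; exp(-qT) = 1.00000000
C = S_0 * exp(-qT) * N(d1) - K * exp(-rT) * N(d2)
N(d1) = 0.65661702; N(d2) = 0.48009792
C = 1.1300 * 1.00000000 * 0.65661702 - 1.0700 * 0.97482238 * 0.48009792 = 0.2412

Answer: Price = 0.2412


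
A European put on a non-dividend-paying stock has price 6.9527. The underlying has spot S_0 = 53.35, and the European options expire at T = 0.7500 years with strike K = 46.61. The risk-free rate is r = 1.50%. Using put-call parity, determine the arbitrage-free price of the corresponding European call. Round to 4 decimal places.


Answer: Call price = 14.2141

Derivation:
Put-call parity: C - P = S_0 * exp(-qT) - K * exp(-rT).
S_0 * exp(-qT) = 53.3500 * 1.00000000 = 53.35000000
K * exp(-rT) = 46.6100 * 0.98881304 = 46.08857601
C = P + S*exp(-qT) - K*exp(-rT)
C = 6.9527 + 53.35000000 - 46.08857601 = 14.2141


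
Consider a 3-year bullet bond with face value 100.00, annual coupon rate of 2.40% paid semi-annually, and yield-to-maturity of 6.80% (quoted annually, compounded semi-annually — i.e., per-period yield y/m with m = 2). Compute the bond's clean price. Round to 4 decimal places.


Coupon per period c = face * coupon_rate / m = 1.200000
Periods per year m = 2; per-period yield y/m = 0.034000
Number of cashflows N = 6
Cashflows (t years, CF_t, discount factor 1/(1+y/m)^(m*t), PV):
  t = 0.5000: CF_t = 1.200000, DF = 0.967118, PV = 1.160542
  t = 1.0000: CF_t = 1.200000, DF = 0.935317, PV = 1.122381
  t = 1.5000: CF_t = 1.200000, DF = 0.904562, PV = 1.085475
  t = 2.0000: CF_t = 1.200000, DF = 0.874818, PV = 1.049782
  t = 2.5000: CF_t = 1.200000, DF = 0.846052, PV = 1.015263
  t = 3.0000: CF_t = 101.200000, DF = 0.818233, PV = 82.805137
Price P = sum_t PV_t = 88.238579

Answer: Price = 88.2386


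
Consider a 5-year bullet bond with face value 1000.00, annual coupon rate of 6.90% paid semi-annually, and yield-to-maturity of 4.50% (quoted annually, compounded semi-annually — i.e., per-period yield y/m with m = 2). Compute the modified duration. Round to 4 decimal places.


Coupon per period c = face * coupon_rate / m = 34.500000
Periods per year m = 2; per-period yield y/m = 0.022500
Number of cashflows N = 10
Cashflows (t years, CF_t, discount factor 1/(1+y/m)^(m*t), PV):
  t = 0.5000: CF_t = 34.500000, DF = 0.977995, PV = 33.740831
  t = 1.0000: CF_t = 34.500000, DF = 0.956474, PV = 32.998368
  t = 1.5000: CF_t = 34.500000, DF = 0.935427, PV = 32.272243
  t = 2.0000: CF_t = 34.500000, DF = 0.914843, PV = 31.562095
  t = 2.5000: CF_t = 34.500000, DF = 0.894712, PV = 30.867575
  t = 3.0000: CF_t = 34.500000, DF = 0.875024, PV = 30.188337
  t = 3.5000: CF_t = 34.500000, DF = 0.855769, PV = 29.524046
  t = 4.0000: CF_t = 34.500000, DF = 0.836938, PV = 28.874373
  t = 4.5000: CF_t = 34.500000, DF = 0.818522, PV = 28.238996
  t = 5.0000: CF_t = 1034.500000, DF = 0.800510, PV = 828.127732
Price P = sum_t PV_t = 1106.394596
First compute Macaulay numerator sum_t t * PV_t:
  t * PV_t at t = 0.5000: 16.870416
  t * PV_t at t = 1.0000: 32.998368
  t * PV_t at t = 1.5000: 48.408364
  t * PV_t at t = 2.0000: 63.124191
  t * PV_t at t = 2.5000: 77.168937
  t * PV_t at t = 3.0000: 90.565012
  t * PV_t at t = 3.5000: 103.334162
  t * PV_t at t = 4.0000: 115.497492
  t * PV_t at t = 4.5000: 127.075480
  t * PV_t at t = 5.0000: 4140.638659
Macaulay duration D = 4815.681080 / 1106.394596 = 4.352589
Modified duration = D / (1 + y/m) = 4.352589 / (1 + 0.022500) = 4.256811

Answer: Modified duration = 4.2568


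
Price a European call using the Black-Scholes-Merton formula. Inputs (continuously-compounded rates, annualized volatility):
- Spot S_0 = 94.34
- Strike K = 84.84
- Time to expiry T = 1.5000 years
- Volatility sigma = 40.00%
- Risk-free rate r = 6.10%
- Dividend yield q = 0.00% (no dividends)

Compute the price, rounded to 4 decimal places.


Answer: Price = 26.3800

Derivation:
d1 = (ln(S/K) + (r - q + 0.5*sigma^2) * T) / (sigma * sqrt(T)) = 0.64837615
d2 = d1 - sigma * sqrt(T) = 0.15847821
exp(-rT) = 0.91256132; exp(-qT) = 1.00000000
C = S_0 * exp(-qT) * N(d1) - K * exp(-rT) * N(d2)
N(d1) = 0.74162916; N(d2) = 0.56296000
C = 94.3400 * 1.00000000 * 0.74162916 - 84.8400 * 0.91256132 * 0.56296000 = 26.3800


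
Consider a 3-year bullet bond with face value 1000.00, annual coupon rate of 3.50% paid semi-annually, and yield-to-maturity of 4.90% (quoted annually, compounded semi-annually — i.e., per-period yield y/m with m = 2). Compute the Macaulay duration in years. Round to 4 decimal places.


Answer: Macaulay duration = 2.8709 years

Derivation:
Coupon per period c = face * coupon_rate / m = 17.500000
Periods per year m = 2; per-period yield y/m = 0.024500
Number of cashflows N = 6
Cashflows (t years, CF_t, discount factor 1/(1+y/m)^(m*t), PV):
  t = 0.5000: CF_t = 17.500000, DF = 0.976086, PV = 17.081503
  t = 1.0000: CF_t = 17.500000, DF = 0.952744, PV = 16.673014
  t = 1.5000: CF_t = 17.500000, DF = 0.929960, PV = 16.274294
  t = 2.0000: CF_t = 17.500000, DF = 0.907721, PV = 15.885109
  t = 2.5000: CF_t = 17.500000, DF = 0.886013, PV = 15.505231
  t = 3.0000: CF_t = 1017.500000, DF = 0.864825, PV = 879.959413
Price P = sum_t PV_t = 961.378565
Macaulay numerator sum_t t * PV_t:
  t * PV_t at t = 0.5000: 8.540752
  t * PV_t at t = 1.0000: 16.673014
  t * PV_t at t = 1.5000: 24.411441
  t * PV_t at t = 2.0000: 31.770218
  t * PV_t at t = 2.5000: 38.763077
  t * PV_t at t = 3.0000: 2639.878240
Macaulay duration D = (sum_t t * PV_t) / P = 2760.036742 / 961.378565 = 2.870916


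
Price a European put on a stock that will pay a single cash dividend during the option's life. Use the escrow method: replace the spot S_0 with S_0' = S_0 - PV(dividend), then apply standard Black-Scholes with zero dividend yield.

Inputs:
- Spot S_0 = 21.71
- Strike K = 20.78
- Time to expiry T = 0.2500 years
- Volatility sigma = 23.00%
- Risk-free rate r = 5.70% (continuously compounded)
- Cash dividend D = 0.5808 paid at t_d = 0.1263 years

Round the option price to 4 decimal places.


Answer: Price = 0.6652

Derivation:
PV(D) = D * exp(-r * t_d) = 0.5808 * 0.99282675 = 0.57663378
S_0' = S_0 - PV(D) = 21.7100 - 0.57663378 = 21.13336622
d1 = (ln(S_0'/K) + (r + sigma^2/2)*T) / (sigma*sqrt(T)) = 0.32804038
d2 = d1 - sigma*sqrt(T) = 0.21304038
exp(-rT) = 0.98585105
N(-d1) = 0.37144057; N(-d2) = 0.41564773
P = K * exp(-rT) * N(-d2) - S_0' * N(-d1) = 20.7800 * 0.98585105 * 0.41564773 - 21.13336622 * 0.37144057 = 0.6652


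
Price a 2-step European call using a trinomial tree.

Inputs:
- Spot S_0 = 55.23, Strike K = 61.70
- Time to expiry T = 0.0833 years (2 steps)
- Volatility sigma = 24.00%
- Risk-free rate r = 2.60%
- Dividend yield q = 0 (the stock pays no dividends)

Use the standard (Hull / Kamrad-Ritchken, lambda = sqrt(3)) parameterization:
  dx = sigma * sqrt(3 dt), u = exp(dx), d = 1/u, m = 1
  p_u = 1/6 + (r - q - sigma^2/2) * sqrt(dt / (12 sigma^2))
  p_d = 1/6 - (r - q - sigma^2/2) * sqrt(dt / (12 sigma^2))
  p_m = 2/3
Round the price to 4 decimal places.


Answer: Price = V(0,0) = 0.1029

Derivation:
dt = T/N = 0.041650; dx = sigma*sqrt(3*dt) = 0.084836
u = exp(dx) = 1.088538; d = 1/u = 0.918663
p_u = 0.165979, p_m = 0.666667, p_d = 0.167354
Discount per step: exp(-r*dt) = 0.998918
Stock lattice S(k, j) with j the centered position index:
  k=0: S(0,+0) = 55.2300
  k=1: S(1,-1) = 50.7378; S(1,+0) = 55.2300; S(1,+1) = 60.1200
  k=2: S(2,-2) = 46.6109; S(2,-1) = 50.7378; S(2,+0) = 55.2300; S(2,+1) = 60.1200; S(2,+2) = 65.4429
Terminal payoffs V(N, j) = max(S_T - K, 0):
  V(2,-2) = 0.000000; V(2,-1) = 0.000000; V(2,+0) = 0.000000; V(2,+1) = 0.000000; V(2,+2) = 3.742897
Backward induction: V(k, j) = exp(-r*dt) * [p_u * V(k+1, j+1) + p_m * V(k+1, j) + p_d * V(k+1, j-1)]
  V(1,-1) = exp(-r*dt) * [p_u*0.000000 + p_m*0.000000 + p_d*0.000000] = 0.000000
  V(1,+0) = exp(-r*dt) * [p_u*0.000000 + p_m*0.000000 + p_d*0.000000] = 0.000000
  V(1,+1) = exp(-r*dt) * [p_u*3.742897 + p_m*0.000000 + p_d*0.000000] = 0.620571
  V(0,+0) = exp(-r*dt) * [p_u*0.620571 + p_m*0.000000 + p_d*0.000000] = 0.102891


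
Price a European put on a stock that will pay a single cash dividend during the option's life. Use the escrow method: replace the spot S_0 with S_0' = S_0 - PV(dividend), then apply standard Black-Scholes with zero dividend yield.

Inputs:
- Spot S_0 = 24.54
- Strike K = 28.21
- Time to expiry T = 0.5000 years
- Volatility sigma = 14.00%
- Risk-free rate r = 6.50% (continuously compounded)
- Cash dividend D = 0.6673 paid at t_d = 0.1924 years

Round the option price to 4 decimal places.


PV(D) = D * exp(-r * t_d) = 0.6673 * 0.98757188 = 0.65900671
S_0' = S_0 - PV(D) = 24.5400 - 0.65900671 = 23.88099329
d1 = (ln(S_0'/K) + (r + sigma^2/2)*T) / (sigma*sqrt(T)) = -1.30505287
d2 = d1 - sigma*sqrt(T) = -1.40404782
exp(-rT) = 0.96802245
N(-d1) = 0.90406258; N(-d2) = 0.91984769
P = K * exp(-rT) * N(-d2) - S_0' * N(-d1) = 28.2100 * 0.96802245 * 0.91984769 - 23.88099329 * 0.90406258 = 3.5292

Answer: Price = 3.5292
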